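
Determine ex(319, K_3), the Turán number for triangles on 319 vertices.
ex(319, K_3) = ⌊319^2/4⌋ = 25440

Mantel (1907): a triangle-free graph on n vertices has at most ⌊n^2/4⌋ edges, with equality for the complete bipartite graph K_{⌊n/2⌋, ⌈n/2⌉}. For n = 319: ⌊319^2/4⌋ = ⌊101761/4⌋ = 25440. The extremal graph is K_{159, 160}, which has 159·160 = 25440 edges.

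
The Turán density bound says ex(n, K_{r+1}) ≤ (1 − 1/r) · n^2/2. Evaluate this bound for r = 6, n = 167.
Turán density bound = (5/6) · 167^2/2 = 139445/12 ≈ 11620.4167

Turán's theorem: ex(n, K_{r+1}) is achieved by the complete r-partite Turán graph T(n, r) with parts as balanced as possible, and is at most (1 − 1/r) · n^2/2. For r = 6, n = 167: the density bound is (5/6) · 27889/2 = 139445/12 ≈ 11620.4167. The integer-valued extremum is e(T(167, 6)) = 11620, which is strictly less than the density bound 139445/12 since 6 ∤ 167 (the parts of T(167, 6) cannot all be equal).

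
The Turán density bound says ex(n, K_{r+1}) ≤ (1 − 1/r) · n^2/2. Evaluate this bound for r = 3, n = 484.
Turán density bound = (2/3) · 484^2/2 = 234256/3 ≈ 78085.3333

Turán's theorem: ex(n, K_{r+1}) is achieved by the complete r-partite Turán graph T(n, r) with parts as balanced as possible, and is at most (1 − 1/r) · n^2/2. For r = 3, n = 484: the density bound is (2/3) · 234256/2 = 234256/3 ≈ 78085.3333. The integer-valued extremum is e(T(484, 3)) = 78085, which is strictly less than the density bound 234256/3 since 3 ∤ 484 (the parts of T(484, 3) cannot all be equal).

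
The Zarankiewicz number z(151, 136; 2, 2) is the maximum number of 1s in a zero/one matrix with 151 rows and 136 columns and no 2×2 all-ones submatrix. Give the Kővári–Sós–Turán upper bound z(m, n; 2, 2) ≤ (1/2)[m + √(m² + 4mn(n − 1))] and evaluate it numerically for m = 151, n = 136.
z(151, 136; 2, 2) ≤ (1/2)[151 + √(151² + 4·151·136·135)] = (1/2)[151 + √11112241] = 1742.2514

Kővári–Sós–Turán: let r_1, ..., r_151 be the row sums and z = Σ r_i the total number of 1s. Each pair of columns can share at most one row with both entries 1 (else a 2×2 all-ones block appears), so Σ_i C(r_i, 2) ≤ C(136, 2) = 9180. By convexity Σ_i C(r_i, 2) ≥ 151·C(z/151, 2) = z(z − 151)/(2·151), giving z² − 151z − 151·136·135 ≤ 0 and hence z ≤ (1/2)[151 + √(22801 + 4·2772360)] = (1/2)[151 + √11112241] ≈ (1/2)(151 + 3333.5028) = 1742.2514.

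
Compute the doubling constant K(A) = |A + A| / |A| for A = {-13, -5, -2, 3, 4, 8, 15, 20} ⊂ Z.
K = |A + A| / |A| = 30/8 = 15/4

Enumerate A + A = {a + b : a, b ∈ A}. With |A| = 8, there are |A|^2 = 64 ordered sum pairs; collecting distinct values, A + A = {-26, -18, -15, -10, -9, -7, -5, -4, -2, -1, 1, 2, 3, 6, 7, 8, 10, 11, 12, 13, 15, 16, 18, 19, 23, 24, 28, 30, 35, 40}, so |A + A| = 30. Thus K = 30/8 = 15/4. For comparison, the minimum possible |A + A| over all 8-element sets is 2·8 − 1 = 15 (so min K = 15/8), attained only by arithmetic progressions.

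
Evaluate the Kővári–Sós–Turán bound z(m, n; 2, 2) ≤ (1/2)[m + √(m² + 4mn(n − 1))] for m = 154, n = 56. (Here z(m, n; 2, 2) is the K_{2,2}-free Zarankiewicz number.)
z(154, 56; 2, 2) ≤ (1/2)[154 + √(154² + 4·154·56·55)] = (1/2)[154 + √1920996] = 770

Kővári–Sós–Turán: let r_1, ..., r_154 be the row sums and z = Σ r_i the total number of 1s. Each pair of columns can share at most one row with both entries 1 (else a 2×2 all-ones block appears), so Σ_i C(r_i, 2) ≤ C(56, 2) = 1540. By convexity Σ_i C(r_i, 2) ≥ 154·C(z/154, 2) = z(z − 154)/(2·154), giving z² − 154z − 154·56·55 ≤ 0 and hence z ≤ (1/2)[154 + √(23716 + 4·474320)] = (1/2)[154 + √1920996] ≈ (1/2)(154 + 1386) = 770.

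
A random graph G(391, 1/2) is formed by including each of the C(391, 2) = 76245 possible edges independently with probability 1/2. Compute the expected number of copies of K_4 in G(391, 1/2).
E[# K_4] = C(391, 4) · (1/2)^C(4, 2) = 958984195 / 2^6 = 14984128.046875

For each 4-subset S of vertices (there are C(391, 4) = 958984195 such S), let X_S = 1 if S induces a K_4 (all C(4, 2) = 6 edges present). Then P(X_S = 1) = (1/2)^6 = 1/64. By linearity of expectation, E[# K_4] = C(391, 4) · (1/2)^6 = 958984195 / 64 = 14984128.046875.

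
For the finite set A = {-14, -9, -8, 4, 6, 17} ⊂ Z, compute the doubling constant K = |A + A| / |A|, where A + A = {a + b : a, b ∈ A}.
K = |A + A| / |A| = 20/6 = 10/3

Enumerate A + A = {a + b : a, b ∈ A}. With |A| = 6, there are |A|^2 = 36 ordered sum pairs; collecting distinct values, A + A = {-28, -23, -22, -18, -17, -16, -10, -8, -5, -4, -3, -2, 3, 8, 9, 10, 12, 21, 23, 34}, so |A + A| = 20. Thus K = 20/6 = 10/3. For comparison, the minimum possible |A + A| over all 6-element sets is 2·6 − 1 = 11 (so min K = 11/6), attained only by arithmetic progressions.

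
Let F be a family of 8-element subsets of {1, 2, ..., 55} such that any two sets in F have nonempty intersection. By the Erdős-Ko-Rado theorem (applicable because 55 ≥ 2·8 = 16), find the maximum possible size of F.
max |F| = C(54, 7) = 177100560

Erdős-Ko-Rado (1961): when n ≥ 2k, max |F| = C(n−1, k−1). The bound is attained by the star {A : i ∈ A} for any fixed i ∈ [n]. Here C(55−1, 8−1) = C(54, 7) = 177100560.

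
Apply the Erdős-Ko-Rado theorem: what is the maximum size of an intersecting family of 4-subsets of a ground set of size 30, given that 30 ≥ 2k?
max |F| = C(29, 3) = 3654

The Erdős-Ko-Rado theorem states: for n ≥ 2k, an intersecting family of k-subsets of an n-element set has size at most C(n − 1, k − 1), with equality for 'star' families {A ⊆ [n] : |A| = k, i ∈ A} (fix an element i). For n = 30, k = 4: C(29, 3) = 3654.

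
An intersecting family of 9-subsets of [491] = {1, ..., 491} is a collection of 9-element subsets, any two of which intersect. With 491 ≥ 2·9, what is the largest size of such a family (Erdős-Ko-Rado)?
max |F| = C(490, 8) = 77822234984371185

The Erdős-Ko-Rado theorem states: for n ≥ 2k, an intersecting family of k-subsets of an n-element set has size at most C(n − 1, k − 1), with equality for 'star' families {A ⊆ [n] : |A| = k, i ∈ A} (fix an element i). For n = 491, k = 9: C(490, 8) = 77822234984371185.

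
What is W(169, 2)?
W(169, 2) = 169 + 1 = 170

A 2-term AP is any pair of integers, so a monochromatic 2-AP exists iff some colour is used at least twice. With 169 colours, the colouring i ↦ i on {1, ..., 169} uses each colour once, avoiding any monochromatic pair, so W(169, 2) > 169. For {1, ..., 170}, pigeonhole forces two integers of the same colour, which form a monochromatic 2-AP. Hence W(169, 2) = 170.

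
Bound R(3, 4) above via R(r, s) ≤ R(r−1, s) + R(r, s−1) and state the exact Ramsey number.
R(3, 4) ≤ R(2, 4) + R(3, 3) = 4 + 6 = 10; exact value R(3, 4) = 9.

The Erdős–Szekeres recurrence R(r, s) ≤ R(r−1, s) + R(r, s−1) applied to (r, s) = (3, 4) gives
  R(3, 4) ≤ R(2, 4) + R(3, 3) = 4 + 6 = 10.
(Recall R(2, k) = k and R is symmetric.) The recurrence is not tight here (it gives 10, but the exact value is R(3, 4) = 9); the tight upper bound requires a sharper argument than the simple recurrence, combined with a lower-bound construction on K_{8}.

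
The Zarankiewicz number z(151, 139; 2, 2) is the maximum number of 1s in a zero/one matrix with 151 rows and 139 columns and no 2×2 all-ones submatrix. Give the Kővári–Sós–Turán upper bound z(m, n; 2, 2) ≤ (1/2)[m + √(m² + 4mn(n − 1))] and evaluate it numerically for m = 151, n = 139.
z(151, 139; 2, 2) ≤ (1/2)[151 + √(151² + 4·151·139·138)] = (1/2)[151 + √11608729] = 1779.0792

Kővári–Sós–Turán: let r_1, ..., r_151 be the row sums and z = Σ r_i the total number of 1s. Each pair of columns can share at most one row with both entries 1 (else a 2×2 all-ones block appears), so Σ_i C(r_i, 2) ≤ C(139, 2) = 9591. By convexity Σ_i C(r_i, 2) ≥ 151·C(z/151, 2) = z(z − 151)/(2·151), giving z² − 151z − 151·139·138 ≤ 0 and hence z ≤ (1/2)[151 + √(22801 + 4·2896482)] = (1/2)[151 + √11608729] ≈ (1/2)(151 + 3407.1585) = 1779.0792.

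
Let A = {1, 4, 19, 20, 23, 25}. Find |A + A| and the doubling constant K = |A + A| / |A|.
K = |A + A| / |A| = 20/6 = 10/3

Enumerate A + A = {a + b : a, b ∈ A}. With |A| = 6, there are |A|^2 = 36 ordered sum pairs; collecting distinct values, A + A = {2, 5, 8, 20, 21, 23, 24, 26, 27, 29, 38, 39, 40, 42, 43, 44, 45, 46, 48, 50}, so |A + A| = 20. Thus K = 20/6 = 10/3. For comparison, the minimum possible |A + A| over all 6-element sets is 2·6 − 1 = 11 (so min K = 11/6), attained only by arithmetic progressions.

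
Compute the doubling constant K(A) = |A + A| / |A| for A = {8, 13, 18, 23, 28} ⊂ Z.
K = |A + A| / |A| = 9/5

Enumerate A + A = {a + b : a, b ∈ A}. With |A| = 5, there are |A|^2 = 25 ordered sum pairs; collecting distinct values, A + A = {16, 21, 26, 31, 36, 41, 46, 51, 56}, so |A + A| = 9. Thus K = 9/5. Here |A + A| = 2|A| − 1 = 9, the minimum possible — so K = 9/5 is minimal, which holds iff A is an arithmetic progression.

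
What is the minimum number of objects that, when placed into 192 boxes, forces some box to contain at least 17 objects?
n = (17 − 1)·192 + 1 = 3073

By the generalised pigeonhole principle, to guarantee some box contains ≥ r objects we need more than (r − 1) · k objects total. Threshold: n = (r − 1) · k + 1. With r = 17 and k = 192: n = 16 · 192 + 1 = 3072 + 1 = 3073. For n = 3072 = 16 · 192, we can put exactly 16 objects in every box, avoiding 17 in any single one — so 3073 is tight.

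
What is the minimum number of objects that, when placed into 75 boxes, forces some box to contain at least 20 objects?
n = (20 − 1)·75 + 1 = 1426

By the generalised pigeonhole principle, to guarantee some box contains ≥ r objects we need more than (r − 1) · k objects total. Threshold: n = (r − 1) · k + 1. With r = 20 and k = 75: n = 19 · 75 + 1 = 1425 + 1 = 1426. For n = 1425 = 19 · 75, we can put exactly 19 objects in every box, avoiding 20 in any single one — so 1426 is tight.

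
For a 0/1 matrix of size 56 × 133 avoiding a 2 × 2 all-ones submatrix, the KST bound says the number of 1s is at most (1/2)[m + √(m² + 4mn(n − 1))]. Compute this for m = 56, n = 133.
z(56, 133; 2, 2) ≤ (1/2)[56 + √(56² + 4·56·133·132)] = (1/2)[56 + √3935680] = 1019.9274

Kővári–Sós–Turán: let r_1, ..., r_56 be the row sums and z = Σ r_i the total number of 1s. Each pair of columns can share at most one row with both entries 1 (else a 2×2 all-ones block appears), so Σ_i C(r_i, 2) ≤ C(133, 2) = 8778. By convexity Σ_i C(r_i, 2) ≥ 56·C(z/56, 2) = z(z − 56)/(2·56), giving z² − 56z − 56·133·132 ≤ 0 and hence z ≤ (1/2)[56 + √(3136 + 4·983136)] = (1/2)[56 + √3935680] ≈ (1/2)(56 + 1983.8548) = 1019.9274.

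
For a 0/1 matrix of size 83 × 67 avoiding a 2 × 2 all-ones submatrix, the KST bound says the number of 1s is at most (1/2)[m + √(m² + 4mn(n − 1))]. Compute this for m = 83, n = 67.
z(83, 67; 2, 2) ≤ (1/2)[83 + √(83² + 4·83·67·66)] = (1/2)[83 + √1474993] = 648.7464

Kővári–Sós–Turán: let r_1, ..., r_83 be the row sums and z = Σ r_i the total number of 1s. Each pair of columns can share at most one row with both entries 1 (else a 2×2 all-ones block appears), so Σ_i C(r_i, 2) ≤ C(67, 2) = 2211. By convexity Σ_i C(r_i, 2) ≥ 83·C(z/83, 2) = z(z − 83)/(2·83), giving z² − 83z − 83·67·66 ≤ 0 and hence z ≤ (1/2)[83 + √(6889 + 4·367026)] = (1/2)[83 + √1474993] ≈ (1/2)(83 + 1214.4929) = 648.7464.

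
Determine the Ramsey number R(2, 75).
R(2, 75) = 75

R(2, k) = k for all k ≥ 2: in a 2-colouring of K_k, either some edge is red (a red K_2) or all edges are blue (a blue K_k). And K_{74} coloured all-blue has no blue K_75, so R(2, 75) > 74. Hence R(2, 75) = 75.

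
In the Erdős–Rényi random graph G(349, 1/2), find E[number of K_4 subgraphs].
E[# K_4] = C(349, 4) · (1/2)^C(4, 2) = 607573751 / 2^6 = 9493339.859375

For each 4-subset S of vertices (there are C(349, 4) = 607573751 such S), let X_S = 1 if S induces a K_4 (all C(4, 2) = 6 edges present). Then P(X_S = 1) = (1/2)^6 = 1/64. By linearity of expectation, E[# K_4] = C(349, 4) · (1/2)^6 = 607573751 / 64 = 9493339.859375.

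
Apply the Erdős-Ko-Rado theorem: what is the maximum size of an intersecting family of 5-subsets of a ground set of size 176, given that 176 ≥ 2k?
max |F| = C(175, 4) = 37752925

Erdős-Ko-Rado (1961): when n ≥ 2k, max |F| = C(n−1, k−1). The bound is attained by the star {A : i ∈ A} for any fixed i ∈ [n]. Here C(176−1, 5−1) = C(175, 4) = 37752925.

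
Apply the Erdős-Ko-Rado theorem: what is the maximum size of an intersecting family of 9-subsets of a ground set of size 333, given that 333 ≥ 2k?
max |F| = C(332, 8) = 3362621220018775

The Erdős-Ko-Rado theorem states: for n ≥ 2k, an intersecting family of k-subsets of an n-element set has size at most C(n − 1, k − 1), with equality for 'star' families {A ⊆ [n] : |A| = k, i ∈ A} (fix an element i). For n = 333, k = 9: C(332, 8) = 3362621220018775.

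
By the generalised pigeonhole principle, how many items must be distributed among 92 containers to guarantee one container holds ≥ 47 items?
n = (47 − 1)·92 + 1 = 4233

By the generalised pigeonhole principle, to guarantee some box contains ≥ r objects we need more than (r − 1) · k objects total. Threshold: n = (r − 1) · k + 1. With r = 47 and k = 92: n = 46 · 92 + 1 = 4232 + 1 = 4233. For n = 4232 = 46 · 92, we can put exactly 46 objects in every box, avoiding 47 in any single one — so 4233 is tight.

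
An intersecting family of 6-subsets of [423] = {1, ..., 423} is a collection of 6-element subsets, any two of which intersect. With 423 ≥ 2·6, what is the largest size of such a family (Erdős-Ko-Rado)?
max |F| = C(422, 5) = 108906273014

The Erdős-Ko-Rado theorem states: for n ≥ 2k, an intersecting family of k-subsets of an n-element set has size at most C(n − 1, k − 1), with equality for 'star' families {A ⊆ [n] : |A| = k, i ∈ A} (fix an element i). For n = 423, k = 6: C(422, 5) = 108906273014.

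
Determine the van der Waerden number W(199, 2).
W(199, 2) = 199 + 1 = 200

A 2-term AP is any pair of integers, so a monochromatic 2-AP exists iff some colour is used at least twice. With 199 colours, the colouring i ↦ i on {1, ..., 199} uses each colour once, avoiding any monochromatic pair, so W(199, 2) > 199. For {1, ..., 200}, pigeonhole forces two integers of the same colour, which form a monochromatic 2-AP. Hence W(199, 2) = 200.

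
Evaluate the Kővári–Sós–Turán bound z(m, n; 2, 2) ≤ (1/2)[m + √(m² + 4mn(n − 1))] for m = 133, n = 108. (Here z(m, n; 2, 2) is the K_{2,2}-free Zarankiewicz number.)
z(133, 108; 2, 2) ≤ (1/2)[133 + √(133² + 4·133·108·107)] = (1/2)[133 + √6165481] = 1308.0193

Kővári–Sós–Turán: let r_1, ..., r_133 be the row sums and z = Σ r_i the total number of 1s. Each pair of columns can share at most one row with both entries 1 (else a 2×2 all-ones block appears), so Σ_i C(r_i, 2) ≤ C(108, 2) = 5778. By convexity Σ_i C(r_i, 2) ≥ 133·C(z/133, 2) = z(z − 133)/(2·133), giving z² − 133z − 133·108·107 ≤ 0 and hence z ≤ (1/2)[133 + √(17689 + 4·1536948)] = (1/2)[133 + √6165481] ≈ (1/2)(133 + 2483.0387) = 1308.0193.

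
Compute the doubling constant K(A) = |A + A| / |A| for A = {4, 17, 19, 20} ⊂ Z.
K = |A + A| / |A| = 10/4 = 5/2

Enumerate A + A = {a + b : a, b ∈ A}. With |A| = 4, there are |A|^2 = 16 ordered sum pairs; collecting distinct values, A + A = {8, 21, 23, 24, 34, 36, 37, 38, 39, 40}, so |A + A| = 10. Thus K = 10/4 = 5/2. For comparison, the minimum possible |A + A| over all 4-element sets is 2·4 − 1 = 7 (so min K = 7/4), attained only by arithmetic progressions.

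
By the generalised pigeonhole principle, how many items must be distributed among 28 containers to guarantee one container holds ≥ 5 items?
n = (5 − 1)·28 + 1 = 113

By the generalised pigeonhole principle, to guarantee some box contains ≥ r objects we need more than (r − 1) · k objects total. Threshold: n = (r − 1) · k + 1. With r = 5 and k = 28: n = 4 · 28 + 1 = 112 + 1 = 113. For n = 112 = 4 · 28, we can put exactly 4 objects in every box, avoiding 5 in any single one — so 113 is tight.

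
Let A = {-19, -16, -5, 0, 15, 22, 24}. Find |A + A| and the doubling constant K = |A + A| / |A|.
K = |A + A| / |A| = 28/7 = 4

Enumerate A + A = {a + b : a, b ∈ A}. With |A| = 7, there are |A|^2 = 49 ordered sum pairs; collecting distinct values, A + A = {-38, -35, -32, -24, -21, -19, -16, -10, -5, -4, -1, 0, 3, 5, 6, 8, 10, 15, 17, 19, 22, 24, 30, 37, 39, 44, 46, 48}, so |A + A| = 28. Thus K = 28/7 = 4. For comparison, the minimum possible |A + A| over all 7-element sets is 2·7 − 1 = 13 (so min K = 13/7), attained only by arithmetic progressions.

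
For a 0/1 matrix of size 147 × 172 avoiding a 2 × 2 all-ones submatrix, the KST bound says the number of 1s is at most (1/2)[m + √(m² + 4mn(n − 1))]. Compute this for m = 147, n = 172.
z(147, 172; 2, 2) ≤ (1/2)[147 + √(147² + 4·147·172·171)] = (1/2)[147 + √17315865] = 2154.1168

Kővári–Sós–Turán: let r_1, ..., r_147 be the row sums and z = Σ r_i the total number of 1s. Each pair of columns can share at most one row with both entries 1 (else a 2×2 all-ones block appears), so Σ_i C(r_i, 2) ≤ C(172, 2) = 14706. By convexity Σ_i C(r_i, 2) ≥ 147·C(z/147, 2) = z(z − 147)/(2·147), giving z² − 147z − 147·172·171 ≤ 0 and hence z ≤ (1/2)[147 + √(21609 + 4·4323564)] = (1/2)[147 + √17315865] ≈ (1/2)(147 + 4161.2336) = 2154.1168.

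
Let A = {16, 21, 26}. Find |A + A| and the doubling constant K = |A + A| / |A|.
K = |A + A| / |A| = 5/3

Enumerate A + A = {a + b : a, b ∈ A}. With |A| = 3, there are |A|^2 = 9 ordered sum pairs; collecting distinct values, A + A = {32, 37, 42, 47, 52}, so |A + A| = 5. Thus K = 5/3. Here |A + A| = 2|A| − 1 = 5, the minimum possible — so K = 5/3 is minimal, which holds iff A is an arithmetic progression.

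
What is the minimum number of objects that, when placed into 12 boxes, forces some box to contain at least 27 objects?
n = (27 − 1)·12 + 1 = 313

By the generalised pigeonhole principle, to guarantee some box contains ≥ r objects we need more than (r − 1) · k objects total. Threshold: n = (r − 1) · k + 1. With r = 27 and k = 12: n = 26 · 12 + 1 = 312 + 1 = 313. For n = 312 = 26 · 12, we can put exactly 26 objects in every box, avoiding 27 in any single one — so 313 is tight.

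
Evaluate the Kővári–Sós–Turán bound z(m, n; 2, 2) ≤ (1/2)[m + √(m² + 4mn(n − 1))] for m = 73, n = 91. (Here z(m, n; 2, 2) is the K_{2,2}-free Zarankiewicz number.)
z(73, 91; 2, 2) ≤ (1/2)[73 + √(73² + 4·73·91·90)] = (1/2)[73 + √2396809] = 810.5816

Kővári–Sós–Turán: let r_1, ..., r_73 be the row sums and z = Σ r_i the total number of 1s. Each pair of columns can share at most one row with both entries 1 (else a 2×2 all-ones block appears), so Σ_i C(r_i, 2) ≤ C(91, 2) = 4095. By convexity Σ_i C(r_i, 2) ≥ 73·C(z/73, 2) = z(z − 73)/(2·73), giving z² − 73z − 73·91·90 ≤ 0 and hence z ≤ (1/2)[73 + √(5329 + 4·597870)] = (1/2)[73 + √2396809] ≈ (1/2)(73 + 1548.1631) = 810.5816.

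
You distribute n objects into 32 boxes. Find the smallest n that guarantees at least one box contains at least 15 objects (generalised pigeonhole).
n = (15 − 1)·32 + 1 = 449

By the generalised pigeonhole principle, to guarantee some box contains ≥ r objects we need more than (r − 1) · k objects total. Threshold: n = (r − 1) · k + 1. With r = 15 and k = 32: n = 14 · 32 + 1 = 448 + 1 = 449. For n = 448 = 14 · 32, we can put exactly 14 objects in every box, avoiding 15 in any single one — so 449 is tight.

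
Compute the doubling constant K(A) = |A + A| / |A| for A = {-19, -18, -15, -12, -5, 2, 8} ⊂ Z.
K = |A + A| / |A| = 23/7

Enumerate A + A = {a + b : a, b ∈ A}. With |A| = 7, there are |A|^2 = 49 ordered sum pairs; collecting distinct values, A + A = {-38, -37, -36, -34, -33, -31, -30, -27, -24, -23, -20, -17, -16, -13, -11, -10, -7, -4, -3, 3, 4, 10, 16}, so |A + A| = 23. Thus K = 23/7. For comparison, the minimum possible |A + A| over all 7-element sets is 2·7 − 1 = 13 (so min K = 13/7), attained only by arithmetic progressions.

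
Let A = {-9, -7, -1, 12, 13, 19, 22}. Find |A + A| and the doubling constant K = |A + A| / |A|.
K = |A + A| / |A| = 27/7

Enumerate A + A = {a + b : a, b ∈ A}. With |A| = 7, there are |A|^2 = 49 ordered sum pairs; collecting distinct values, A + A = {-18, -16, -14, -10, -8, -2, 3, 4, 5, 6, 10, 11, 12, 13, 15, 18, 21, 24, 25, 26, 31, 32, 34, 35, 38, 41, 44}, so |A + A| = 27. Thus K = 27/7. For comparison, the minimum possible |A + A| over all 7-element sets is 2·7 − 1 = 13 (so min K = 13/7), attained only by arithmetic progressions.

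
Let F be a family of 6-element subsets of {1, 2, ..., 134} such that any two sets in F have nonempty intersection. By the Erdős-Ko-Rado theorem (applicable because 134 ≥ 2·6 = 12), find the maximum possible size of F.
max |F| = C(133, 5) = 321402081

Erdős-Ko-Rado (1961): when n ≥ 2k, max |F| = C(n−1, k−1). The bound is attained by the star {A : i ∈ A} for any fixed i ∈ [n]. Here C(134−1, 6−1) = C(133, 5) = 321402081.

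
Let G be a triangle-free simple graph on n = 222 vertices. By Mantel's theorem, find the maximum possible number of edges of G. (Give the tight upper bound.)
ex(222, K_3) = ⌊222^2/4⌋ = 12321

Mantel (1907): a triangle-free graph on n vertices has at most ⌊n^2/4⌋ edges, with equality for the complete bipartite graph K_{⌊n/2⌋, ⌈n/2⌉}. For n = 222: ⌊222^2/4⌋ = ⌊49284/4⌋ = 12321. The extremal graph is K_{111, 111}, which has 111·111 = 12321 edges.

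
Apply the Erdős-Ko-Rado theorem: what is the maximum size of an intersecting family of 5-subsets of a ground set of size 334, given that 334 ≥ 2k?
max |F| = C(333, 4) = 503167995

Erdős-Ko-Rado (1961): when n ≥ 2k, max |F| = C(n−1, k−1). The bound is attained by the star {A : i ∈ A} for any fixed i ∈ [n]. Here C(334−1, 5−1) = C(333, 4) = 503167995.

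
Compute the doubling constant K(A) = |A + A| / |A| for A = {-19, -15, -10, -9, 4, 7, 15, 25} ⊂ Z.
K = |A + A| / |A| = 35/8

Enumerate A + A = {a + b : a, b ∈ A}. With |A| = 8, there are |A|^2 = 64 ordered sum pairs; collecting distinct values, A + A = {-38, -34, -30, -29, -28, -25, -24, -20, -19, -18, -15, -12, -11, -8, -6, -5, -4, -3, -2, 0, 5, 6, 8, 10, 11, 14, 15, 16, 19, 22, 29, 30, 32, 40, 50}, so |A + A| = 35. Thus K = 35/8. For comparison, the minimum possible |A + A| over all 8-element sets is 2·8 − 1 = 15 (so min K = 15/8), attained only by arithmetic progressions.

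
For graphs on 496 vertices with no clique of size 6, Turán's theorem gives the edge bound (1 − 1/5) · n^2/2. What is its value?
Turán density bound = (4/5) · 496^2/2 = 492032/5 ≈ 98406.4

Turán's theorem: ex(n, K_{r+1}) is achieved by the complete r-partite Turán graph T(n, r) with parts as balanced as possible, and is at most (1 − 1/r) · n^2/2. For r = 5, n = 496: the density bound is (4/5) · 246016/2 = 492032/5 ≈ 98406.4. The integer-valued extremum is e(T(496, 5)) = 98406, which is strictly less than the density bound 492032/5 since 5 ∤ 496 (the parts of T(496, 5) cannot all be equal).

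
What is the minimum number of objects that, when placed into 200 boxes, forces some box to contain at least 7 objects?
n = (7 − 1)·200 + 1 = 1201

By the generalised pigeonhole principle, to guarantee some box contains ≥ r objects we need more than (r − 1) · k objects total. Threshold: n = (r − 1) · k + 1. With r = 7 and k = 200: n = 6 · 200 + 1 = 1200 + 1 = 1201. For n = 1200 = 6 · 200, we can put exactly 6 objects in every box, avoiding 7 in any single one — so 1201 is tight.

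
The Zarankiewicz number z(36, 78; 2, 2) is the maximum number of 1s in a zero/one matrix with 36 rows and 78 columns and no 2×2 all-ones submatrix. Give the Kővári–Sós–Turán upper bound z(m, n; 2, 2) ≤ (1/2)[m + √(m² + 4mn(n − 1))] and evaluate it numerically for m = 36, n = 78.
z(36, 78; 2, 2) ≤ (1/2)[36 + √(36² + 4·36·78·77)] = (1/2)[36 + √866160] = 483.3386

Kővári–Sós–Turán: let r_1, ..., r_36 be the row sums and z = Σ r_i the total number of 1s. Each pair of columns can share at most one row with both entries 1 (else a 2×2 all-ones block appears), so Σ_i C(r_i, 2) ≤ C(78, 2) = 3003. By convexity Σ_i C(r_i, 2) ≥ 36·C(z/36, 2) = z(z − 36)/(2·36), giving z² − 36z − 36·78·77 ≤ 0 and hence z ≤ (1/2)[36 + √(1296 + 4·216216)] = (1/2)[36 + √866160] ≈ (1/2)(36 + 930.6772) = 483.3386.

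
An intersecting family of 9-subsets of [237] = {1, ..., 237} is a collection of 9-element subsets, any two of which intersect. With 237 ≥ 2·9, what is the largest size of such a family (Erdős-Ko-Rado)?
max |F| = C(236, 8) = 211687104887115

The Erdős-Ko-Rado theorem states: for n ≥ 2k, an intersecting family of k-subsets of an n-element set has size at most C(n − 1, k − 1), with equality for 'star' families {A ⊆ [n] : |A| = k, i ∈ A} (fix an element i). For n = 237, k = 9: C(236, 8) = 211687104887115.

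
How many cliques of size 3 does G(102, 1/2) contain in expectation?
E[# K_3] = C(102, 3) · (1/2)^C(3, 2) = 171700 / 2^3 = 42925/2 = 21462.5

For each 3-subset S of vertices (there are C(102, 3) = 171700 such S), let X_S = 1 if S induces a K_3 (all C(3, 2) = 3 edges present). Then P(X_S = 1) = (1/2)^3 = 1/8. By linearity of expectation, E[# K_3] = C(102, 3) · (1/2)^3 = 171700 / 8 = 42925/2 = 21462.5.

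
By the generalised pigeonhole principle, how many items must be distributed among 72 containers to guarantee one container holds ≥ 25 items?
n = (25 − 1)·72 + 1 = 1729

By the generalised pigeonhole principle, to guarantee some box contains ≥ r objects we need more than (r − 1) · k objects total. Threshold: n = (r − 1) · k + 1. With r = 25 and k = 72: n = 24 · 72 + 1 = 1728 + 1 = 1729. For n = 1728 = 24 · 72, we can put exactly 24 objects in every box, avoiding 25 in any single one — so 1729 is tight.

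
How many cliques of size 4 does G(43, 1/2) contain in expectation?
E[# K_4] = C(43, 4) · (1/2)^C(4, 2) = 123410 / 2^6 = 61705/32 = 1928.28125

For each 4-subset S of vertices (there are C(43, 4) = 123410 such S), let X_S = 1 if S induces a K_4 (all C(4, 2) = 6 edges present). Then P(X_S = 1) = (1/2)^6 = 1/64. By linearity of expectation, E[# K_4] = C(43, 4) · (1/2)^6 = 123410 / 64 = 61705/32 = 1928.28125.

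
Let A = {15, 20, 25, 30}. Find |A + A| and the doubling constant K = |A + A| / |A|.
K = |A + A| / |A| = 7/4

Enumerate A + A = {a + b : a, b ∈ A}. With |A| = 4, there are |A|^2 = 16 ordered sum pairs; collecting distinct values, A + A = {30, 35, 40, 45, 50, 55, 60}, so |A + A| = 7. Thus K = 7/4. Here |A + A| = 2|A| − 1 = 7, the minimum possible — so K = 7/4 is minimal, which holds iff A is an arithmetic progression.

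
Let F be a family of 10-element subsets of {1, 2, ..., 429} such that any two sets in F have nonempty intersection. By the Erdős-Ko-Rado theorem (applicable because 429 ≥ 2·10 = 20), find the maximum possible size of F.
max |F| = C(428, 9) = 1220273560227308300

Erdős-Ko-Rado (1961): when n ≥ 2k, max |F| = C(n−1, k−1). The bound is attained by the star {A : i ∈ A} for any fixed i ∈ [n]. Here C(429−1, 10−1) = C(428, 9) = 1220273560227308300.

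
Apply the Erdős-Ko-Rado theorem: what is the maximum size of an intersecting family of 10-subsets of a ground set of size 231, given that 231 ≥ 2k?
max |F| = C(230, 9) = 4236018057454600

Erdős-Ko-Rado (1961): when n ≥ 2k, max |F| = C(n−1, k−1). The bound is attained by the star {A : i ∈ A} for any fixed i ∈ [n]. Here C(231−1, 10−1) = C(230, 9) = 4236018057454600.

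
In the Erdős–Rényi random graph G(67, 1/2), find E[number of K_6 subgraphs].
E[# K_6] = C(67, 6) · (1/2)^C(6, 2) = 99795696 / 2^15 = 6237231/2048 ≈ 3045.522949

For each 6-subset S of vertices (there are C(67, 6) = 99795696 such S), let X_S = 1 if S induces a K_6 (all C(6, 2) = 15 edges present). Then P(X_S = 1) = (1/2)^15 = 1/32768. By linearity of expectation, E[# K_6] = C(67, 6) · (1/2)^15 = 99795696 / 32768 = 6237231/2048 ≈ 3045.522949.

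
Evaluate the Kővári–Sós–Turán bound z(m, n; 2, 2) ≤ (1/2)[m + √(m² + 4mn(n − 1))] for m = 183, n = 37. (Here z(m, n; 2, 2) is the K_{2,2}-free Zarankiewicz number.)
z(183, 37; 2, 2) ≤ (1/2)[183 + √(183² + 4·183·37·36)] = (1/2)[183 + √1008513] = 593.6237

Kővári–Sós–Turán: let r_1, ..., r_183 be the row sums and z = Σ r_i the total number of 1s. Each pair of columns can share at most one row with both entries 1 (else a 2×2 all-ones block appears), so Σ_i C(r_i, 2) ≤ C(37, 2) = 666. By convexity Σ_i C(r_i, 2) ≥ 183·C(z/183, 2) = z(z − 183)/(2·183), giving z² − 183z − 183·37·36 ≤ 0 and hence z ≤ (1/2)[183 + √(33489 + 4·243756)] = (1/2)[183 + √1008513] ≈ (1/2)(183 + 1004.2475) = 593.6237.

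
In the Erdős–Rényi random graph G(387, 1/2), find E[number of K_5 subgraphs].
E[# K_5] = C(387, 5) · (1/2)^C(5, 2) = 70486792992 / 2^10 = 2202712281/32 = 68834758.78125

For each 5-subset S of vertices (there are C(387, 5) = 70486792992 such S), let X_S = 1 if S induces a K_5 (all C(5, 2) = 10 edges present). Then P(X_S = 1) = (1/2)^10 = 1/1024. By linearity of expectation, E[# K_5] = C(387, 5) · (1/2)^10 = 70486792992 / 1024 = 2202712281/32 = 68834758.78125.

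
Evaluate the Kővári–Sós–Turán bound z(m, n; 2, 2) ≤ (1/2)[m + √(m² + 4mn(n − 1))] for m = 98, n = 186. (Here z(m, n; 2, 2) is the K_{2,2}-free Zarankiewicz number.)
z(98, 186; 2, 2) ≤ (1/2)[98 + √(98² + 4·98·186·185)] = (1/2)[98 + √13498324] = 1886.0033

Kővári–Sós–Turán: let r_1, ..., r_98 be the row sums and z = Σ r_i the total number of 1s. Each pair of columns can share at most one row with both entries 1 (else a 2×2 all-ones block appears), so Σ_i C(r_i, 2) ≤ C(186, 2) = 17205. By convexity Σ_i C(r_i, 2) ≥ 98·C(z/98, 2) = z(z − 98)/(2·98), giving z² − 98z − 98·186·185 ≤ 0 and hence z ≤ (1/2)[98 + √(9604 + 4·3372180)] = (1/2)[98 + √13498324] ≈ (1/2)(98 + 3674.0065) = 1886.0033.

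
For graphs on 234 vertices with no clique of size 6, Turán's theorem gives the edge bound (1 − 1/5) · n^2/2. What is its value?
Turán density bound = (4/5) · 234^2/2 = 109512/5 ≈ 21902.4

Turán's theorem: ex(n, K_{r+1}) is achieved by the complete r-partite Turán graph T(n, r) with parts as balanced as possible, and is at most (1 − 1/r) · n^2/2. For r = 5, n = 234: the density bound is (4/5) · 54756/2 = 109512/5 ≈ 21902.4. The integer-valued extremum is e(T(234, 5)) = 21902, which is strictly less than the density bound 109512/5 since 5 ∤ 234 (the parts of T(234, 5) cannot all be equal).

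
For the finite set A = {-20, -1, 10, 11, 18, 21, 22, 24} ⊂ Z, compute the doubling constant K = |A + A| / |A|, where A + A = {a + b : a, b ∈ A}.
K = |A + A| / |A| = 31/8

Enumerate A + A = {a + b : a, b ∈ A}. With |A| = 8, there are |A|^2 = 64 ordered sum pairs; collecting distinct values, A + A = {-40, -21, -10, -9, -2, 1, 2, 4, 9, 10, 17, 20, 21, 22, 23, 28, 29, 31, 32, 33, 34, 35, 36, 39, 40, 42, 43, 44, 45, 46, 48}, so |A + A| = 31. Thus K = 31/8. For comparison, the minimum possible |A + A| over all 8-element sets is 2·8 − 1 = 15 (so min K = 15/8), attained only by arithmetic progressions.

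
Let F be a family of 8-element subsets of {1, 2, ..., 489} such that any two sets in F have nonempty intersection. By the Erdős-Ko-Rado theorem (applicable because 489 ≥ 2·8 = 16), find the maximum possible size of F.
max |F| = C(488, 7) = 1252379024663976

Erdős-Ko-Rado (1961): when n ≥ 2k, max |F| = C(n−1, k−1). The bound is attained by the star {A : i ∈ A} for any fixed i ∈ [n]. Here C(489−1, 8−1) = C(488, 7) = 1252379024663976.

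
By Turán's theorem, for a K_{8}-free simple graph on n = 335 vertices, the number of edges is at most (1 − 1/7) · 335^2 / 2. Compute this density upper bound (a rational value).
Turán density bound = (6/7) · 335^2/2 = 336675/7 ≈ 48096.4286

Turán's theorem: ex(n, K_{r+1}) is achieved by the complete r-partite Turán graph T(n, r) with parts as balanced as possible, and is at most (1 − 1/r) · n^2/2. For r = 7, n = 335: the density bound is (6/7) · 112225/2 = 336675/7 ≈ 48096.4286. The integer-valued extremum is e(T(335, 7)) = 48096, which is strictly less than the density bound 336675/7 since 7 ∤ 335 (the parts of T(335, 7) cannot all be equal).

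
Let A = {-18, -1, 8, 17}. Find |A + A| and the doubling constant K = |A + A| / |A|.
K = |A + A| / |A| = 9/4

Enumerate A + A = {a + b : a, b ∈ A}. With |A| = 4, there are |A|^2 = 16 ordered sum pairs; collecting distinct values, A + A = {-36, -19, -10, -2, -1, 7, 16, 25, 34}, so |A + A| = 9. Thus K = 9/4. For comparison, the minimum possible |A + A| over all 4-element sets is 2·4 − 1 = 7 (so min K = 7/4), attained only by arithmetic progressions.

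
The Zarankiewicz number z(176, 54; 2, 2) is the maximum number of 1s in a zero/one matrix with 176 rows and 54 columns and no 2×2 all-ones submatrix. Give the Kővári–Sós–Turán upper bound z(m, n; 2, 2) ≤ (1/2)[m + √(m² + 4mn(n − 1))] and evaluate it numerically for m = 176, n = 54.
z(176, 54; 2, 2) ≤ (1/2)[176 + √(176² + 4·176·54·53)] = (1/2)[176 + √2045824] = 803.1615

Kővári–Sós–Turán: let r_1, ..., r_176 be the row sums and z = Σ r_i the total number of 1s. Each pair of columns can share at most one row with both entries 1 (else a 2×2 all-ones block appears), so Σ_i C(r_i, 2) ≤ C(54, 2) = 1431. By convexity Σ_i C(r_i, 2) ≥ 176·C(z/176, 2) = z(z − 176)/(2·176), giving z² − 176z − 176·54·53 ≤ 0 and hence z ≤ (1/2)[176 + √(30976 + 4·503712)] = (1/2)[176 + √2045824] ≈ (1/2)(176 + 1430.323) = 803.1615.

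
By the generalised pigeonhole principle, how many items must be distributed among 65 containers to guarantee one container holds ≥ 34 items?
n = (34 − 1)·65 + 1 = 2146

By the generalised pigeonhole principle, to guarantee some box contains ≥ r objects we need more than (r − 1) · k objects total. Threshold: n = (r − 1) · k + 1. With r = 34 and k = 65: n = 33 · 65 + 1 = 2145 + 1 = 2146. For n = 2145 = 33 · 65, we can put exactly 33 objects in every box, avoiding 34 in any single one — so 2146 is tight.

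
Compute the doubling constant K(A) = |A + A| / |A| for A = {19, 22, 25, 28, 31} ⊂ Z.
K = |A + A| / |A| = 9/5

Enumerate A + A = {a + b : a, b ∈ A}. With |A| = 5, there are |A|^2 = 25 ordered sum pairs; collecting distinct values, A + A = {38, 41, 44, 47, 50, 53, 56, 59, 62}, so |A + A| = 9. Thus K = 9/5. Here |A + A| = 2|A| − 1 = 9, the minimum possible — so K = 9/5 is minimal, which holds iff A is an arithmetic progression.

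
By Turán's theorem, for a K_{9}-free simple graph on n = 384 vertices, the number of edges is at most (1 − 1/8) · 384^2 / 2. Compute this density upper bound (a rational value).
Turán density bound = (7/8) · 384^2/2 = 64512

Turán's theorem: ex(n, K_{r+1}) is achieved by the complete r-partite Turán graph T(n, r) with parts as balanced as possible, and is at most (1 − 1/r) · n^2/2. For r = 8, n = 384: the density bound is (7/8) · 147456/2 = 64512. Since 8 ∣ 384, the Turán graph T(384, 8) has parts of equal size 48, and its edge count e(T(384, 8)) = 64512 attains the density bound exactly.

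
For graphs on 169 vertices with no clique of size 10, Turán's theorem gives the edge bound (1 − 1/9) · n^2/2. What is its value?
Turán density bound = (8/9) · 169^2/2 = 114244/9 ≈ 12693.7778

Turán's theorem: ex(n, K_{r+1}) is achieved by the complete r-partite Turán graph T(n, r) with parts as balanced as possible, and is at most (1 − 1/r) · n^2/2. For r = 9, n = 169: the density bound is (8/9) · 28561/2 = 114244/9 ≈ 12693.7778. The integer-valued extremum is e(T(169, 9)) = 12693, which is strictly less than the density bound 114244/9 since 9 ∤ 169 (the parts of T(169, 9) cannot all be equal).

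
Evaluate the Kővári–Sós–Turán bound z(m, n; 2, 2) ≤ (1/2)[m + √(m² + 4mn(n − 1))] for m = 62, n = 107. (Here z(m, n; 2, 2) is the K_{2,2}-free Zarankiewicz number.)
z(62, 107; 2, 2) ≤ (1/2)[62 + √(62² + 4·62·107·106)] = (1/2)[62 + √2816660] = 870.1454

Kővári–Sós–Turán: let r_1, ..., r_62 be the row sums and z = Σ r_i the total number of 1s. Each pair of columns can share at most one row with both entries 1 (else a 2×2 all-ones block appears), so Σ_i C(r_i, 2) ≤ C(107, 2) = 5671. By convexity Σ_i C(r_i, 2) ≥ 62·C(z/62, 2) = z(z − 62)/(2·62), giving z² − 62z − 62·107·106 ≤ 0 and hence z ≤ (1/2)[62 + √(3844 + 4·703204)] = (1/2)[62 + √2816660] ≈ (1/2)(62 + 1678.2908) = 870.1454.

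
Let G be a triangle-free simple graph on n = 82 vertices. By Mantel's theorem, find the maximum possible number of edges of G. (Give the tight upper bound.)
ex(82, K_3) = ⌊82^2/4⌋ = 1681

Mantel (1907): a triangle-free graph on n vertices has at most ⌊n^2/4⌋ edges, with equality for the complete bipartite graph K_{⌊n/2⌋, ⌈n/2⌉}. For n = 82: ⌊82^2/4⌋ = ⌊6724/4⌋ = 1681. The extremal graph is K_{41, 41}, which has 41·41 = 1681 edges.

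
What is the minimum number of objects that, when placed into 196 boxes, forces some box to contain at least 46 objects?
n = (46 − 1)·196 + 1 = 8821

By the generalised pigeonhole principle, to guarantee some box contains ≥ r objects we need more than (r − 1) · k objects total. Threshold: n = (r − 1) · k + 1. With r = 46 and k = 196: n = 45 · 196 + 1 = 8820 + 1 = 8821. For n = 8820 = 45 · 196, we can put exactly 45 objects in every box, avoiding 46 in any single one — so 8821 is tight.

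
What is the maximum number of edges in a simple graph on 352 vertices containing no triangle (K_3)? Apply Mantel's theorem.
ex(352, K_3) = ⌊352^2/4⌋ = 30976

Mantel (1907): a triangle-free graph on n vertices has at most ⌊n^2/4⌋ edges, with equality for the complete bipartite graph K_{⌊n/2⌋, ⌈n/2⌉}. For n = 352: ⌊352^2/4⌋ = ⌊123904/4⌋ = 30976. The extremal graph is K_{176, 176}, which has 176·176 = 30976 edges.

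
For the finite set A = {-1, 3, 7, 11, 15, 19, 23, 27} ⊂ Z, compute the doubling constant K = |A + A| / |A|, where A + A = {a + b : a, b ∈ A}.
K = |A + A| / |A| = 15/8

Enumerate A + A = {a + b : a, b ∈ A}. With |A| = 8, there are |A|^2 = 64 ordered sum pairs; collecting distinct values, A + A = {-2, 2, 6, 10, 14, 18, 22, 26, 30, 34, 38, 42, 46, 50, 54}, so |A + A| = 15. Thus K = 15/8. Here |A + A| = 2|A| − 1 = 15, the minimum possible — so K = 15/8 is minimal, which holds iff A is an arithmetic progression.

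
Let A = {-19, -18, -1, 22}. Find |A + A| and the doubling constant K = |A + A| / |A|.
K = |A + A| / |A| = 10/4 = 5/2

Enumerate A + A = {a + b : a, b ∈ A}. With |A| = 4, there are |A|^2 = 16 ordered sum pairs; collecting distinct values, A + A = {-38, -37, -36, -20, -19, -2, 3, 4, 21, 44}, so |A + A| = 10. Thus K = 10/4 = 5/2. For comparison, the minimum possible |A + A| over all 4-element sets is 2·4 − 1 = 7 (so min K = 7/4), attained only by arithmetic progressions.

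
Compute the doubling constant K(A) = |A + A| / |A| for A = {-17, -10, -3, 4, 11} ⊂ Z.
K = |A + A| / |A| = 9/5

Enumerate A + A = {a + b : a, b ∈ A}. With |A| = 5, there are |A|^2 = 25 ordered sum pairs; collecting distinct values, A + A = {-34, -27, -20, -13, -6, 1, 8, 15, 22}, so |A + A| = 9. Thus K = 9/5. Here |A + A| = 2|A| − 1 = 9, the minimum possible — so K = 9/5 is minimal, which holds iff A is an arithmetic progression.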